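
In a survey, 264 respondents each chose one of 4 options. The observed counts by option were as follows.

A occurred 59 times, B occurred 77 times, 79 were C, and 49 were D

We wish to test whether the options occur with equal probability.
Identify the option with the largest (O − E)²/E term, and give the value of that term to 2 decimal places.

D, 4.38

Under H₀ each category has probability 1/4, so each expected count is 264/4 = 66.
cat         O        E   (O−E)²/E
A          59       66      0.742
B          77       66      1.833
C          79       66      2.561
D          49       66      4.379
The largest term is for D: 4.38.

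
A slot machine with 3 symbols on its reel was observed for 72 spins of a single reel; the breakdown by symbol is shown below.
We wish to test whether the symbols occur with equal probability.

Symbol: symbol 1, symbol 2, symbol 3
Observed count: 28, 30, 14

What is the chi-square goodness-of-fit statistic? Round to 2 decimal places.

Expected count for each of the 3 categories: 72/3 = 24.
χ² = (28−24)²/24 + (30−24)²/24 + (14−24)²/24
   = 0.667 + 1.500 + 4.167
Sum = 6.33

6.33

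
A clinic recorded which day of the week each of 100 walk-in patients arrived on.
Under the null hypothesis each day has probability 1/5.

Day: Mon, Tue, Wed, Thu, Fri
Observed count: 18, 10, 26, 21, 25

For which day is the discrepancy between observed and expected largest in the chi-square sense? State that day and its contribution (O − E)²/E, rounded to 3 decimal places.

Expected count for each of the 5 categories: 100/5 = 20.
χ² = (18−20)²/20 + (10−20)²/20 + (26−20)²/20 + (21−20)²/20 + (25−20)²/20
   = 0.2000 + 5.0000 + 1.8000 + 0.0500 + 1.2500
The largest term is for Tue: 5.000.

Tue, 5.000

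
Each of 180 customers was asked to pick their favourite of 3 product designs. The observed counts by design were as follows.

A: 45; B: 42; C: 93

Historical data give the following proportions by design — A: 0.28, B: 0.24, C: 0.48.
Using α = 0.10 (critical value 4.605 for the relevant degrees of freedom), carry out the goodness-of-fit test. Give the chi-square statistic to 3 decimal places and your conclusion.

1.116; do not reject

Expected counts E_i = n·p_i: 180×0.28 = 50.4, 180×0.24 = 43.2, 180×0.48 = 86.4.
cat         O        E   (O−E)²/E
A          45     50.4     0.5786
B          42     43.2     0.0333
C          93     86.4     0.5042
Sum = 1.116
df = 2. Since 1.116 < 4.605, we do not reject H₀.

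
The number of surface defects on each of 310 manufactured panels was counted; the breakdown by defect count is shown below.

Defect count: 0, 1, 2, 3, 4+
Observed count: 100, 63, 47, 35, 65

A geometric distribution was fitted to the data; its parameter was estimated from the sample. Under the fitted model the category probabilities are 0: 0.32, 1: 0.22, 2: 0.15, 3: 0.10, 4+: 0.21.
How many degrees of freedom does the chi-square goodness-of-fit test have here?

3

There are k = 5 categories and 1 parameter estimated from the data, so df = 5 − 1 − 1 = 3.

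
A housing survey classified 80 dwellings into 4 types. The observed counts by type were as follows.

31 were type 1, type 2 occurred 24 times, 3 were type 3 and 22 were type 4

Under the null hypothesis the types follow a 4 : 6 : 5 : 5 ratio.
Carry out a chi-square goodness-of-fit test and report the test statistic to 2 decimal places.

28.71

Ratio total = 20. Expected counts: 80×4/20 = 16, 80×6/20 = 24, 80×5/20 = 20, 80×5/20 = 20.
cat         O        E   (O−E)²/E
type 1     31       16     14.063
type 2     24       24      0.000
type 3      3       20     14.450
type 4     22       20      0.200
Sum = 28.71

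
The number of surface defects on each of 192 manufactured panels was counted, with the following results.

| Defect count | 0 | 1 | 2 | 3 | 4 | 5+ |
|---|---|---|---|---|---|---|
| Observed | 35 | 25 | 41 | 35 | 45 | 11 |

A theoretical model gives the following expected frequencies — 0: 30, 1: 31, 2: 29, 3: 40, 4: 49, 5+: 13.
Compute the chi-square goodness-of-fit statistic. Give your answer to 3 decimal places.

0: (35 − 30)²/30 = 25/30 = 0.8333
1: (25 − 31)²/31 = 36/31 = 1.1613
2: (41 − 29)²/29 = 144/29 = 4.9655
3: (35 − 40)²/40 = 25/40 = 0.6250
4: (45 − 49)²/49 = 16/49 = 0.3265
5+: (11 − 13)²/13 = 4/13 = 0.3077
Sum = 8.219

8.219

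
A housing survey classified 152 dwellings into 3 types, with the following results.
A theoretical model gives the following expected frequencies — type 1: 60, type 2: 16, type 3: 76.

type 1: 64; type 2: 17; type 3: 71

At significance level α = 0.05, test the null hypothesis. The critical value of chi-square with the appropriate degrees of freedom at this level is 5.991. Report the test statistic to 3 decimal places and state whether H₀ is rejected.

type 1: (64 − 60)²/60 = 16/60 = 0.2667
type 2: (17 − 16)²/16 = 1/16 = 0.0625
type 3: (71 − 76)²/76 = 25/76 = 0.3289
Sum = 0.658
df = 2. Since 0.658 < 5.991, we do not reject H₀.

0.658; do not reject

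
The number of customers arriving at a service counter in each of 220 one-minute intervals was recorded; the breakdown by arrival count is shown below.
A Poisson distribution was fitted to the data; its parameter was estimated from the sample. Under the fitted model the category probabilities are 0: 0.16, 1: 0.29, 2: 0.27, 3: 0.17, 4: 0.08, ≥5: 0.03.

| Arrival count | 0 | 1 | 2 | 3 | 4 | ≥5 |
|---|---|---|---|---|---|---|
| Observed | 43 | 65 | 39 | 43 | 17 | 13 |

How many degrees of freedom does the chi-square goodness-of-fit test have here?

4

There are k = 6 categories and 1 parameter estimated from the data, so df = 6 − 1 − 1 = 4.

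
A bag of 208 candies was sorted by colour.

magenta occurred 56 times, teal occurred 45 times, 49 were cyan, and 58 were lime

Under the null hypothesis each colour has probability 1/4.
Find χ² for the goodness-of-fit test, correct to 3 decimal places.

Under H₀ each category has probability 1/4, so each expected count is 208/4 = 52.
magenta: (56 − 52)²/52 = 16/52 = 0.3077
teal: (45 − 52)²/52 = 49/52 = 0.9423
cyan: (49 − 52)²/52 = 9/52 = 0.1731
lime: (58 − 52)²/52 = 36/52 = 0.6923
Sum = 2.115

2.115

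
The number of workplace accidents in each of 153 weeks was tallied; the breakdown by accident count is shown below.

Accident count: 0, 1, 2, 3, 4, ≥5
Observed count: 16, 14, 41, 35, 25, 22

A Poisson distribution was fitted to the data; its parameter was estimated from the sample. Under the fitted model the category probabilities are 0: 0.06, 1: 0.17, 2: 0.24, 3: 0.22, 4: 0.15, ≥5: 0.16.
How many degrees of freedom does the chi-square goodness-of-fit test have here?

4

There are k = 6 categories and 1 parameter estimated from the data, so df = 6 − 1 − 1 = 4.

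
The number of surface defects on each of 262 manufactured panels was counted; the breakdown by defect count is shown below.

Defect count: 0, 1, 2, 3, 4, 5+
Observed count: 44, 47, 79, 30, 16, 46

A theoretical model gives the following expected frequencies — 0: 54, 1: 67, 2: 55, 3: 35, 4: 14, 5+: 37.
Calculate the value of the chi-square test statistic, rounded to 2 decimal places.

0: (44 − 54)²/54 = 100/54 = 1.852
1: (47 − 67)²/67 = 400/67 = 5.970
2: (79 − 55)²/55 = 576/55 = 10.473
3: (30 − 35)²/35 = 25/35 = 0.714
4: (16 − 14)²/14 = 4/14 = 0.286
5+: (46 − 37)²/37 = 81/37 = 2.189
Sum = 21.48

21.48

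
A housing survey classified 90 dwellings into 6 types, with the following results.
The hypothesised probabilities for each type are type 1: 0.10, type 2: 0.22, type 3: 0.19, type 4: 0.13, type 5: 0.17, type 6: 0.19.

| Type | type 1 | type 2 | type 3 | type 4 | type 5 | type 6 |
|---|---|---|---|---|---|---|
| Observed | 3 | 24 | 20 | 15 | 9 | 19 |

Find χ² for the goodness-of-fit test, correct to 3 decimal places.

Expected counts E_i = n·p_i: 90×0.10 = 9, 90×0.22 = 19.8, 90×0.19 = 17.1, 90×0.13 = 11.7, 90×0.17 = 15.3, 90×0.19 = 17.1.
cat         O        E   (O−E)²/E
type 1      3        9     4.0000
type 2     24     19.8     0.8909
type 3     20     17.1     0.4918
type 4     15     11.7     0.9308
type 5      9     15.3     2.5941
type 6     19     17.1     0.2111
Sum = 9.119

9.119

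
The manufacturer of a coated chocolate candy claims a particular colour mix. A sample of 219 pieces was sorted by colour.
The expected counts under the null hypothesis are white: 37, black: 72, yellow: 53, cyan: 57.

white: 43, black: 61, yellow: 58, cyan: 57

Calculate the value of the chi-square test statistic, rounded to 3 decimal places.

cat         O        E   (O−E)²/E
white      43       37     0.9730
black      61       72     1.6806
yellow     58       53     0.4717
cyan       57       57     0.0000
Sum = 3.125

3.125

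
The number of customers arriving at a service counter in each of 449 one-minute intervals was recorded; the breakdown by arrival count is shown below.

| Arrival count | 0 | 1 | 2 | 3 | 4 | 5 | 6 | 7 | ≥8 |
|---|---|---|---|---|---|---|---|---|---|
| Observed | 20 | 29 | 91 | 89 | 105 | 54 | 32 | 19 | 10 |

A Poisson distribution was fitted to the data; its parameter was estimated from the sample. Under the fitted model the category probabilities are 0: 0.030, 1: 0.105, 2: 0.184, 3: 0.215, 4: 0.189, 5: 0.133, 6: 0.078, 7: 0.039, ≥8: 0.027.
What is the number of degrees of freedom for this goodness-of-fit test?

There are k = 9 categories and 1 parameter estimated from the data, so df = 9 − 1 − 1 = 7.

7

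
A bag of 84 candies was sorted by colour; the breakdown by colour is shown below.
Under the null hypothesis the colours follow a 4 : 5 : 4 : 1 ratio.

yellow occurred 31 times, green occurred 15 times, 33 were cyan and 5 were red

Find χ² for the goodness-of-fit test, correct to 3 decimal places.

Ratio total = 14. Expected counts: 84×4/14 = 24, 84×5/14 = 30, 84×4/14 = 24, 84×1/14 = 6.
χ² = (31−24)²/24 + (15−30)²/30 + (33−24)²/24 + (5−6)²/6
   = 2.0417 + 7.5000 + 3.3750 + 0.1667
Sum = 13.083

13.083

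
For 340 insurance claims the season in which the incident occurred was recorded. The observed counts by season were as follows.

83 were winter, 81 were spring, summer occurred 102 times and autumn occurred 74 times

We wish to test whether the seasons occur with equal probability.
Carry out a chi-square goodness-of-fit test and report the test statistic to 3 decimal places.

5.059

Expected count for each of the 4 categories: 340/4 = 85.
cat         O        E   (O−E)²/E
winter     83       85     0.0471
spring     81       85     0.1882
summer    102       85     3.4000
autumn     74       85     1.4235
Sum = 5.059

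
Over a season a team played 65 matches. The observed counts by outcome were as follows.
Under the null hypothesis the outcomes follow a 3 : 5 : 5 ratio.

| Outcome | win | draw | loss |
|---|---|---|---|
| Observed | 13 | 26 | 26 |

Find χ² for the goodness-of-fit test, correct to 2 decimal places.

Ratio total = 13. Expected counts: 65×3/13 = 15, 65×5/13 = 25, 65×5/13 = 25.
cat         O        E   (O−E)²/E
win        13       15      0.267
draw       26       25      0.040
loss       26       25      0.040
Sum = 0.35

0.35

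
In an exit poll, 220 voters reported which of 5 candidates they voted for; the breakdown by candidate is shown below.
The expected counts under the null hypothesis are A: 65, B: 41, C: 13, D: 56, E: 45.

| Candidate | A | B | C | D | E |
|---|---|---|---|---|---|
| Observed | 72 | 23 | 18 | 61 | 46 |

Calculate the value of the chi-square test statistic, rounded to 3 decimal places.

A: (72 − 65)²/65 = 49/65 = 0.7538
B: (23 − 41)²/41 = 324/41 = 7.9024
C: (18 − 13)²/13 = 25/13 = 1.9231
D: (61 − 56)²/56 = 25/56 = 0.4464
E: (46 − 45)²/45 = 1/45 = 0.0222
Sum = 11.048

11.048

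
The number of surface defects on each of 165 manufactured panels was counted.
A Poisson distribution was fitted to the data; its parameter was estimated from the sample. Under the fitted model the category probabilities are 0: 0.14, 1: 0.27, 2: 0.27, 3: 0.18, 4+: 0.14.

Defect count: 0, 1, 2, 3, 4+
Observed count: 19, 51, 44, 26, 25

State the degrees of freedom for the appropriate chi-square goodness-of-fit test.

There are k = 5 categories and 1 parameter estimated from the data, so df = 5 − 1 − 1 = 3.

3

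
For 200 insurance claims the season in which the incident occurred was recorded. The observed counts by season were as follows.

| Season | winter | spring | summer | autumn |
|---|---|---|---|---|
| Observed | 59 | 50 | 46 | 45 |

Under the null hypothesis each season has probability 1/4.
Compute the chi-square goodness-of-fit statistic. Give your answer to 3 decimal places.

2.440

Under H₀ each category has probability 1/4, so each expected count is 200/4 = 50.
winter: (59 − 50)²/50 = 81/50 = 1.6200
spring: (50 − 50)²/50 = 0/50 = 0.0000
summer: (46 − 50)²/50 = 16/50 = 0.3200
autumn: (45 − 50)²/50 = 25/50 = 0.5000
Sum = 2.440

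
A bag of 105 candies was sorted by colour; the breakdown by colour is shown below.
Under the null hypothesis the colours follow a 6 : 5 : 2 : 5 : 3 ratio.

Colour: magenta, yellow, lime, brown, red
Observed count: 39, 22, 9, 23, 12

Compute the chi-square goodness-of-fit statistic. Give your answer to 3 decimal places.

3.920

Ratio total = 21. Expected counts: 105×6/21 = 30, 105×5/21 = 25, 105×2/21 = 10, 105×5/21 = 25, 105×3/21 = 15.
magenta: (39 − 30)²/30 = 81/30 = 2.7000
yellow: (22 − 25)²/25 = 9/25 = 0.3600
lime: (9 − 10)²/10 = 1/10 = 0.1000
brown: (23 − 25)²/25 = 4/25 = 0.1600
red: (12 − 15)²/15 = 9/15 = 0.6000
Sum = 3.920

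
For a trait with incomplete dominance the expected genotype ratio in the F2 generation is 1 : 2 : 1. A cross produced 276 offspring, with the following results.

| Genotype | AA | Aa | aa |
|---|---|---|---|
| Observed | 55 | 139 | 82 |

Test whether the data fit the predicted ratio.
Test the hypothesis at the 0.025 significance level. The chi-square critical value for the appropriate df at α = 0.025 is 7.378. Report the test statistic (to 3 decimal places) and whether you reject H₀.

5.297; do not reject

Ratio total = 4. Expected counts: 276×1/4 = 69, 276×2/4 = 138, 276×1/4 = 69.
cat         O        E   (O−E)²/E
AA         55       69     2.8406
Aa        139      138     0.0072
aa         82       69     2.4493
Sum = 5.297
df = 2. Since 5.297 < 7.378, we do not reject H₀.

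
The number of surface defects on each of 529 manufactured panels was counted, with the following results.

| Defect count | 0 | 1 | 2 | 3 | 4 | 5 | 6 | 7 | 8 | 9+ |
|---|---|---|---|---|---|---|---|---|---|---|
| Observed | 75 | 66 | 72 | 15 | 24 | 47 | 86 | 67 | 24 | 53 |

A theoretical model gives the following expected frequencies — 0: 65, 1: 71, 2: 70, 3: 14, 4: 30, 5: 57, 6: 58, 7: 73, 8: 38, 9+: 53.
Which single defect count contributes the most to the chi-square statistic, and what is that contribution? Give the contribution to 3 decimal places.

6, 13.517

cat         O        E   (O−E)²/E
0          75       65     1.5385
1          66       71     0.3521
2          72       70     0.0571
3          15       14     0.0714
4          24       30     1.2000
5          47       57     1.7544
6          86       58    13.5172
7          67       73     0.4932
8          24       38     5.1579
9+         53       53     0.0000
The largest term is for 6: 13.517.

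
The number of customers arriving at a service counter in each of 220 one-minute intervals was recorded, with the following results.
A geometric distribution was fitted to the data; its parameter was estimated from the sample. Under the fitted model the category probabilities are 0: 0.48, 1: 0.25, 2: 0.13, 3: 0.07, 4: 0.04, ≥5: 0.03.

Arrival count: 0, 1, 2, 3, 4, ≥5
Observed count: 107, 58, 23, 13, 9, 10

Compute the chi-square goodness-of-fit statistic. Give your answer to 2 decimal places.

3.41

Expected counts E_i = n·p_i: 220×0.48 = 105.6, 220×0.25 = 55, 220×0.13 = 28.6, 220×0.07 = 15.4, 220×0.04 = 8.8, 220×0.03 = 6.6.
0: (107 − 105.6)²/105.6 = 1.96/105.6 = 0.019
1: (58 − 55)²/55 = 9/55 = 0.164
2: (23 − 28.6)²/28.6 = 31.36/28.6 = 1.097
3: (13 − 15.4)²/15.4 = 5.76/15.4 = 0.374
4: (9 − 8.8)²/8.8 = 0.04/8.8 = 0.005
≥5: (10 − 6.6)²/6.6 = 11.56/6.6 = 1.752
Sum = 3.41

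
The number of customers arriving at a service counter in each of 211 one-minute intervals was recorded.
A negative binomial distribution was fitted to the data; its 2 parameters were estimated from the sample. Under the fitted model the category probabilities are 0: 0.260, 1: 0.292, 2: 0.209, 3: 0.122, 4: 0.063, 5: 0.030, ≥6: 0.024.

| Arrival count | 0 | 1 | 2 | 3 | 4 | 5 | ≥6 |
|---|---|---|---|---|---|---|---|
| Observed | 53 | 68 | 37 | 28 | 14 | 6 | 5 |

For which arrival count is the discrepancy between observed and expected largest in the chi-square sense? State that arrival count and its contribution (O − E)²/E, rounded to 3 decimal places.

2, 1.143

Expected counts E_i = n·p_i: 211×0.260 = 54.86, 211×0.292 = 61.612, 211×0.209 = 44.099, 211×0.122 = 25.742, 211×0.063 = 13.293, 211×0.030 = 6.33, 211×0.024 = 5.064.
0: (53 − 54.86)²/54.86 = 3.4596/54.86 = 0.0631
1: (68 − 61.612)²/61.612 = 40.806544/61.612 = 0.6623
2: (37 − 44.099)²/44.099 = 50.395801/44.099 = 1.1428
3: (28 − 25.742)²/25.742 = 5.098564/25.742 = 0.1981
4: (14 − 13.293)²/13.293 = 0.499849/13.293 = 0.0376
5: (6 − 6.33)²/6.33 = 0.1089/6.33 = 0.0172
≥6: (5 − 5.064)²/5.064 = 0.004096/5.064 = 0.0008
The largest term is for 2: 1.143.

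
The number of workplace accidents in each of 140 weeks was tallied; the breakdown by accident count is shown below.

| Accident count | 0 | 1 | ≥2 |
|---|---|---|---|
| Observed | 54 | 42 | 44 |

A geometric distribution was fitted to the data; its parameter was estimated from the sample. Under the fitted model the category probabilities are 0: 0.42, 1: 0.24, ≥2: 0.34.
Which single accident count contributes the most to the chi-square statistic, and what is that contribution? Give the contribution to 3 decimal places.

1, 2.100

Expected counts E_i = n·p_i: 140×0.42 = 58.8, 140×0.24 = 33.6, 140×0.34 = 47.6.
cat         O        E   (O−E)²/E
0          54     58.8     0.3918
1          42     33.6     2.1000
≥2         44     47.6     0.2723
The largest term is for 1: 2.100.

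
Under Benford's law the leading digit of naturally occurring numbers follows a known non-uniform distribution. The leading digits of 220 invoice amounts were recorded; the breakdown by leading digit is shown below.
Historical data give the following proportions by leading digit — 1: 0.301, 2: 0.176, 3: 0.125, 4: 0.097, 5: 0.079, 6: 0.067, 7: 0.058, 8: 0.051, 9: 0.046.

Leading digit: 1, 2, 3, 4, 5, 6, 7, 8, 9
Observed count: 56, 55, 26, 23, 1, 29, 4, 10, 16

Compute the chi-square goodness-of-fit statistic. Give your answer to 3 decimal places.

47.429

Expected counts E_i = n·p_i: 220×0.301 = 66.22, 220×0.176 = 38.72, 220×0.125 = 27.5, 220×0.097 = 21.34, 220×0.079 = 17.38, 220×0.067 = 14.74, 220×0.058 = 12.76, 220×0.051 = 11.22, 220×0.046 = 10.12.
χ² = (56−66.22)²/66.22 + (55−38.72)²/38.72 + (26−27.5)²/27.5 + (23−21.34)²/21.34 + (1−17.38)²/17.38 + (29−14.74)²/14.74 + (4−12.76)²/12.76 + (10−11.22)²/11.22 + (16−10.12)²/10.12
   = 1.5773 + 6.8450 + 0.0818 + 0.1291 + 15.4375 + 13.7956 + 6.0139 + 0.1327 + 3.4164
Sum = 47.429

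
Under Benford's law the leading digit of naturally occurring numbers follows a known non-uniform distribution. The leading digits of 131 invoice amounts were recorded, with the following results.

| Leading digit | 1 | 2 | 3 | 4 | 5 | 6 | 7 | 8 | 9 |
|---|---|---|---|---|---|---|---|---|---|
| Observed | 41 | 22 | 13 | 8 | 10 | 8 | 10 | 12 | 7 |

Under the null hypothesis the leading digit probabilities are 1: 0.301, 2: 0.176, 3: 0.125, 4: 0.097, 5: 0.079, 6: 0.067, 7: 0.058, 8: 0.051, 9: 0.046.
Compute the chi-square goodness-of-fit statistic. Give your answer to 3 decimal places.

7.782

Expected counts E_i = n·p_i: 131×0.301 = 39.431, 131×0.176 = 23.056, 131×0.125 = 16.375, 131×0.097 = 12.707, 131×0.079 = 10.349, 131×0.067 = 8.777, 131×0.058 = 7.598, 131×0.051 = 6.681, 131×0.046 = 6.026.
χ² = (41−39.431)²/39.431 + (22−23.056)²/23.056 + (13−16.375)²/16.375 + (8−12.707)²/12.707 + (10−10.349)²/10.349 + (8−8.777)²/8.777 + (10−7.598)²/7.598 + (12−6.681)²/6.681 + (7−6.026)²/6.026
   = 0.0624 + 0.0484 + 0.6956 + 1.7436 + 0.0118 + 0.0688 + 0.7594 + 4.2347 + 0.1574
Sum = 7.782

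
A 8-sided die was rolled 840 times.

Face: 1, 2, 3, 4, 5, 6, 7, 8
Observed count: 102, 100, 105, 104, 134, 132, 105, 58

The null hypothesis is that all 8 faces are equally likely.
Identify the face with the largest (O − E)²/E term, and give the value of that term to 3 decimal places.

Under H₀ each category has probability 1/8, so each expected count is 840/8 = 105.
1: (102 − 105)²/105 = 9/105 = 0.0857
2: (100 − 105)²/105 = 25/105 = 0.2381
3: (105 − 105)²/105 = 0/105 = 0.0000
4: (104 − 105)²/105 = 1/105 = 0.0095
5: (134 − 105)²/105 = 841/105 = 8.0095
6: (132 − 105)²/105 = 729/105 = 6.9429
7: (105 − 105)²/105 = 0/105 = 0.0000
8: (58 − 105)²/105 = 2209/105 = 21.0381
The largest term is for 8: 21.038.

8, 21.038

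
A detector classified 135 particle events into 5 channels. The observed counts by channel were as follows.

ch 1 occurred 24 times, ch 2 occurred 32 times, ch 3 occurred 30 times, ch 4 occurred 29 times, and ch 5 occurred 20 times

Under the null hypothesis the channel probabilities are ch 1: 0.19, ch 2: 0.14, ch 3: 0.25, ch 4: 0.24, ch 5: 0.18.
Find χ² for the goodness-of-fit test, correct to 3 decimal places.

Expected counts E_i = n·p_i: 135×0.19 = 25.65, 135×0.14 = 18.9, 135×0.25 = 33.75, 135×0.24 = 32.4, 135×0.18 = 24.3.
ch 1: (24 − 25.65)²/25.65 = 2.7225/25.65 = 0.1061
ch 2: (32 − 18.9)²/18.9 = 171.61/18.9 = 9.0799
ch 3: (30 − 33.75)²/33.75 = 14.0625/33.75 = 0.4167
ch 4: (29 − 32.4)²/32.4 = 11.56/32.4 = 0.3568
ch 5: (20 − 24.3)²/24.3 = 18.49/24.3 = 0.7609
Sum = 10.720

10.720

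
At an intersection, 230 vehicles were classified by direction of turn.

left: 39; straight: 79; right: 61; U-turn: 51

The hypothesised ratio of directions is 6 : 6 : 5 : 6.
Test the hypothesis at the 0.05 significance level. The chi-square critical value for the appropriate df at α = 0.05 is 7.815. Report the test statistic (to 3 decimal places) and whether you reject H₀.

17.137; reject

Ratio total = 23. Expected counts: 230×6/23 = 60, 230×6/23 = 60, 230×5/23 = 50, 230×6/23 = 60.
χ² = (39−60)²/60 + (79−60)²/60 + (61−50)²/50 + (51−60)²/60
   = 7.3500 + 6.0167 + 2.4200 + 1.3500
Sum = 17.137
df = 3. Since 17.137 > 7.815, we reject H₀.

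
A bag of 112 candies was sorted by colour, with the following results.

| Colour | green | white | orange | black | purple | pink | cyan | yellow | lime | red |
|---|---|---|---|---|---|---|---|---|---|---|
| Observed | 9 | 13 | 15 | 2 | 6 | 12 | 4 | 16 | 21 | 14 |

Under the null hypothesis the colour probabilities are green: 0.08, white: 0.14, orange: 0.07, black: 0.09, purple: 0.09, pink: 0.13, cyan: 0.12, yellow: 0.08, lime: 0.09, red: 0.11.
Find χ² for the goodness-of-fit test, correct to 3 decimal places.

Expected counts E_i = n·p_i: 112×0.08 = 8.96, 112×0.14 = 15.68, 112×0.07 = 7.84, 112×0.09 = 10.08, 112×0.09 = 10.08, 112×0.13 = 14.56, 112×0.12 = 13.44, 112×0.08 = 8.96, 112×0.09 = 10.08, 112×0.11 = 12.32.
χ² = (9−8.96)²/8.96 + (13−15.68)²/15.68 + (15−7.84)²/7.84 + (2−10.08)²/10.08 + (6−10.08)²/10.08 + (12−14.56)²/14.56 + (4−13.44)²/13.44 + (16−8.96)²/8.96 + (21−10.08)²/10.08 + (14−12.32)²/12.32
   = 0.0002 + 0.4581 + 6.5390 + 6.4768 + 1.6514 + 0.4501 + 6.6305 + 5.5314 + 11.8300 + 0.2291
Sum = 39.797

39.797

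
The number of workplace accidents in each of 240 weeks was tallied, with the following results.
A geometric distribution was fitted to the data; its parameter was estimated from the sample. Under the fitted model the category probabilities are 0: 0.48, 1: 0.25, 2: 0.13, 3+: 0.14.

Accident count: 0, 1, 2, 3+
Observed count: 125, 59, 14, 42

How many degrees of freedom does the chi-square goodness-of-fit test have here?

2

There are k = 4 categories and 1 parameter estimated from the data, so df = 4 − 1 − 1 = 2.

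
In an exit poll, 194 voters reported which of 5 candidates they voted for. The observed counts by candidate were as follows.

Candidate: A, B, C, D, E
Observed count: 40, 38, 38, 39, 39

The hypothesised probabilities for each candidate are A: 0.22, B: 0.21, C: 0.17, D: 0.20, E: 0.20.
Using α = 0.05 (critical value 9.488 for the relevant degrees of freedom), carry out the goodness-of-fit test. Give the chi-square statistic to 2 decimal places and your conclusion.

Expected counts E_i = n·p_i: 194×0.22 = 42.68, 194×0.21 = 40.74, 194×0.17 = 32.98, 194×0.20 = 38.8, 194×0.20 = 38.8.
cat         O        E   (O−E)²/E
A          40    42.68      0.168
B          38    40.74      0.184
C          38    32.98      0.764
D          39     38.8      0.001
E          39     38.8      0.001
Sum = 1.12
df = 4. Since 1.12 < 9.488, we do not reject H₀.

1.12; do not reject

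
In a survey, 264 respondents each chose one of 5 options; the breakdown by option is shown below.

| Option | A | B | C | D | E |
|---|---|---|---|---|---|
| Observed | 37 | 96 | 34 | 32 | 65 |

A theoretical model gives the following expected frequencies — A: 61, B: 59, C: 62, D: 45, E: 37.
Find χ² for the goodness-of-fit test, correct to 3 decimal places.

cat         O        E   (O−E)²/E
A          37       61     9.4426
B          96       59    23.2034
C          34       62    12.6452
D          32       45     3.7556
E          65       37    21.1892
Sum = 70.236

70.236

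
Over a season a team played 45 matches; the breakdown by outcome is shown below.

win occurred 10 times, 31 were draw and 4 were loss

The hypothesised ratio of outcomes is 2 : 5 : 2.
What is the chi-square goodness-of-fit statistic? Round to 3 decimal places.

Ratio total = 9. Expected counts: 45×2/9 = 10, 45×5/9 = 25, 45×2/9 = 10.
cat         O        E   (O−E)²/E
win        10       10     0.0000
draw       31       25     1.4400
loss        4       10     3.6000
Sum = 5.040

5.040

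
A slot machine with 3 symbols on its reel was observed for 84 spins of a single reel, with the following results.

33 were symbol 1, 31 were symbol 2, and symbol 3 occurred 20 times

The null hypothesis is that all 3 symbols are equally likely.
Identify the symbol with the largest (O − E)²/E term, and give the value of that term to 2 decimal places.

symbol 3, 2.29

Under H₀ each category has probability 1/3, so each expected count is 84/3 = 28.
cat           O        E   (O−E)²/E
symbol 1     33       28      0.893
symbol 2     31       28      0.321
symbol 3     20       28      2.286
The largest term is for symbol 3: 2.29.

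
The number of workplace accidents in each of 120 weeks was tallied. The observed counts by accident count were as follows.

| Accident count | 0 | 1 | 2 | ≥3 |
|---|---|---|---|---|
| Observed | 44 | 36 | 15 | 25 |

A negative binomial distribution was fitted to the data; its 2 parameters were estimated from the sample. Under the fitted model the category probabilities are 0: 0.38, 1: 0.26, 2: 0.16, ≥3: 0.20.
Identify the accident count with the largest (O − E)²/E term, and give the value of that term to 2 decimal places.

2, 0.92

Expected counts E_i = n·p_i: 120×0.38 = 45.6, 120×0.26 = 31.2, 120×0.16 = 19.2, 120×0.20 = 24.
cat         O        E   (O−E)²/E
0          44     45.6      0.056
1          36     31.2      0.738
2          15     19.2      0.919
≥3         25       24      0.042
The largest term is for 2: 0.92.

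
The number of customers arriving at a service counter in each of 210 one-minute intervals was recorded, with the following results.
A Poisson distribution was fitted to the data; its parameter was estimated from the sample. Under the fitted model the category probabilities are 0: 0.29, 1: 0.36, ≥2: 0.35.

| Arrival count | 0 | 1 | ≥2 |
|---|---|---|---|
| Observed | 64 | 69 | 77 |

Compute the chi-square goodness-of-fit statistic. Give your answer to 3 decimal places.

0.901

Expected counts E_i = n·p_i: 210×0.29 = 60.9, 210×0.36 = 75.6, 210×0.35 = 73.5.
cat         O        E   (O−E)²/E
0          64     60.9     0.1578
1          69     75.6     0.5762
≥2         77     73.5     0.1667
Sum = 0.901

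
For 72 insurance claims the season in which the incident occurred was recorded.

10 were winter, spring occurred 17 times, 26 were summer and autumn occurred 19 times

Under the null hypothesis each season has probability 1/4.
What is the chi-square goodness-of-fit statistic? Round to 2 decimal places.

Under H₀ each category has probability 1/4, so each expected count is 72/4 = 18.
χ² = (10−18)²/18 + (17−18)²/18 + (26−18)²/18 + (19−18)²/18
   = 3.556 + 0.056 + 3.556 + 0.056
Sum = 7.22

7.22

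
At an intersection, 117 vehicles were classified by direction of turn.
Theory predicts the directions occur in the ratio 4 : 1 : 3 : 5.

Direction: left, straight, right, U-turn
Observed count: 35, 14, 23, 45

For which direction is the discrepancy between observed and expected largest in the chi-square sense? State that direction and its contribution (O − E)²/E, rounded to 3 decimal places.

Ratio total = 13. Expected counts: 117×4/13 = 36, 117×1/13 = 9, 117×3/13 = 27, 117×5/13 = 45.
χ² = (35−36)²/36 + (14−9)²/9 + (23−27)²/27 + (45−45)²/45
   = 0.0278 + 2.7778 + 0.5926 + 0.0000
The largest term is for straight: 2.778.

straight, 2.778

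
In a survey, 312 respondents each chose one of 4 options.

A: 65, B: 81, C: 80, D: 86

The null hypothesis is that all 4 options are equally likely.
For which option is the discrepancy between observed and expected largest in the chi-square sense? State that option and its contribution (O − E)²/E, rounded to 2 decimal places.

Under H₀ each category has probability 1/4, so each expected count is 312/4 = 78.
A: (65 − 78)²/78 = 169/78 = 2.167
B: (81 − 78)²/78 = 9/78 = 0.115
C: (80 − 78)²/78 = 4/78 = 0.051
D: (86 − 78)²/78 = 64/78 = 0.821
The largest term is for A: 2.17.

A, 2.17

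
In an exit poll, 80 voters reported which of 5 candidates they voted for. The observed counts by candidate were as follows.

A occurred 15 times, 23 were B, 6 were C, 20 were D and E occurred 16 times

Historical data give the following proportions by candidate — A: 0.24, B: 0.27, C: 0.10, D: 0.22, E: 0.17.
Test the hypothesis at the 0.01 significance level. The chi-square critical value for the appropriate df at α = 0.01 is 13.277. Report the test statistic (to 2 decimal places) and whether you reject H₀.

Expected counts E_i = n·p_i: 80×0.24 = 19.2, 80×0.27 = 21.6, 80×0.10 = 8, 80×0.22 = 17.6, 80×0.17 = 13.6.
A: (15 − 19.2)²/19.2 = 17.64/19.2 = 0.919
B: (23 − 21.6)²/21.6 = 1.96/21.6 = 0.091
C: (6 − 8)²/8 = 4/8 = 0.500
D: (20 − 17.6)²/17.6 = 5.76/17.6 = 0.327
E: (16 − 13.6)²/13.6 = 5.76/13.6 = 0.424
Sum = 2.26
df = 4. Since 2.26 < 13.277, we do not reject H₀.

2.26; do not reject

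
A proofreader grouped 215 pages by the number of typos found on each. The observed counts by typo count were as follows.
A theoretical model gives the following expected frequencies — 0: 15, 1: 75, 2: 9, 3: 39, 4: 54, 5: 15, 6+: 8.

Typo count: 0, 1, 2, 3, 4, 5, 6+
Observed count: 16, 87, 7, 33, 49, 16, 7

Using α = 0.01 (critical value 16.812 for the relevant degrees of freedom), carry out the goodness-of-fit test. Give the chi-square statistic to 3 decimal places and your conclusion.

4.009; do not reject

χ² = (16−15)²/15 + (87−75)²/75 + (7−9)²/9 + (33−39)²/39 + (49−54)²/54 + (16−15)²/15 + (7−8)²/8
   = 0.0667 + 1.9200 + 0.4444 + 0.9231 + 0.4630 + 0.0667 + 0.1250
Sum = 4.009
df = 6. Since 4.009 < 16.812, we do not reject H₀.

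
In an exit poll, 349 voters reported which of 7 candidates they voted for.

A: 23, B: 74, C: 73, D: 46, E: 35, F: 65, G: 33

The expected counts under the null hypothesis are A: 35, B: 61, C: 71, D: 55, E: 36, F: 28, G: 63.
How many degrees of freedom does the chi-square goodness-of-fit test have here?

There are k = 7 categories and no parameters were estimated from the data, so df = 7 − 1 = 6.

6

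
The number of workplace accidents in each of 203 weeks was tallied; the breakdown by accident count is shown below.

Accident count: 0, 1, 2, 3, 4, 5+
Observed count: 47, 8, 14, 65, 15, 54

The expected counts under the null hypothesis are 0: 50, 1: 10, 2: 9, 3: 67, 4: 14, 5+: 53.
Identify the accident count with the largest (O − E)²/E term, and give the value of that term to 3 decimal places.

cat         O        E   (O−E)²/E
0          47       50     0.1800
1           8       10     0.4000
2          14        9     2.7778
3          65       67     0.0597
4          15       14     0.0714
5+         54       53     0.0189
The largest term is for 2: 2.778.

2, 2.778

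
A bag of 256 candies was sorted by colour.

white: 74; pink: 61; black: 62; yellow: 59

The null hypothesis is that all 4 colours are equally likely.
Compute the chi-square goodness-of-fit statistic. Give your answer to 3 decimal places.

2.156

Expected count for each of the 4 categories: 256/4 = 64.
χ² = (74−64)²/64 + (61−64)²/64 + (62−64)²/64 + (59−64)²/64
   = 1.5625 + 0.1406 + 0.0625 + 0.3906
Sum = 2.156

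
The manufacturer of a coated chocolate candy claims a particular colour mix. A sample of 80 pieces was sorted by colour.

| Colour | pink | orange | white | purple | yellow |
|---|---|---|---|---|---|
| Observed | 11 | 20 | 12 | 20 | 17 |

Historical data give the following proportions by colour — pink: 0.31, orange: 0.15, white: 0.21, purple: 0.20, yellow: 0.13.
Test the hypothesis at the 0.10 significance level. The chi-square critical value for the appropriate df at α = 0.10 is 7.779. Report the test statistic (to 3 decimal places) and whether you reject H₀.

Expected counts E_i = n·p_i: 80×0.31 = 24.8, 80×0.15 = 12, 80×0.21 = 16.8, 80×0.20 = 16, 80×0.13 = 10.4.
cat         O        E   (O−E)²/E
pink       11     24.8     7.6790
orange     20       12     5.3333
white      12     16.8     1.3714
purple     20       16     1.0000
yellow     17     10.4     4.1885
Sum = 19.572
df = 4. Since 19.572 > 7.779, we reject H₀.

19.572; reject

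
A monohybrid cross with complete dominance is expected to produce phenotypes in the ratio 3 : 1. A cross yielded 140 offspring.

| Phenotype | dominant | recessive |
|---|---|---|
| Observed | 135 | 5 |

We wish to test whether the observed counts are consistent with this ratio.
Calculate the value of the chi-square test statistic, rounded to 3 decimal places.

Ratio total = 4. Expected counts: 140×3/4 = 105, 140×1/4 = 35.
cat            O        E   (O−E)²/E
dominant     135      105     8.5714
recessive      5       35    25.7143
Sum = 34.286

34.286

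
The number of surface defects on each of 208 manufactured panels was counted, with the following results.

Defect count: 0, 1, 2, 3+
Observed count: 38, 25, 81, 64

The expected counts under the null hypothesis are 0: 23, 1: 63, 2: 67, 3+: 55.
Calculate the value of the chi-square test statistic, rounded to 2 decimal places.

37.10

cat         O        E   (O−E)²/E
0          38       23      9.783
1          25       63     22.921
2          81       67      2.925
3+         64       55      1.473
Sum = 37.10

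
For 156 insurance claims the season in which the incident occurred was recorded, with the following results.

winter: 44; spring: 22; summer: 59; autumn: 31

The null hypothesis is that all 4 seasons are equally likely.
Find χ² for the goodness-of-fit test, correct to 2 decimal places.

Expected count for each of the 4 categories: 156/4 = 39.
cat         O        E   (O−E)²/E
winter     44       39      0.641
spring     22       39      7.410
summer     59       39     10.256
autumn     31       39      1.641
Sum = 19.95

19.95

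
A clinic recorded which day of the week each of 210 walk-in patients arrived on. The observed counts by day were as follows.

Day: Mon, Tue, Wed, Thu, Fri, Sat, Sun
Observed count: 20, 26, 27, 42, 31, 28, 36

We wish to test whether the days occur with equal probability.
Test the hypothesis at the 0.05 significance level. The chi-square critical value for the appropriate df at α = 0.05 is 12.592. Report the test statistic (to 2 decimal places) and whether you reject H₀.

Under H₀ each category has probability 1/7, so each expected count is 210/7 = 30.
cat         O        E   (O−E)²/E
Mon        20       30      3.333
Tue        26       30      0.533
Wed        27       30      0.300
Thu        42       30      4.800
Fri        31       30      0.033
Sat        28       30      0.133
Sun        36       30      1.200
Sum = 10.33
df = 6. Since 10.33 < 12.592, we do not reject H₀.

10.33; do not reject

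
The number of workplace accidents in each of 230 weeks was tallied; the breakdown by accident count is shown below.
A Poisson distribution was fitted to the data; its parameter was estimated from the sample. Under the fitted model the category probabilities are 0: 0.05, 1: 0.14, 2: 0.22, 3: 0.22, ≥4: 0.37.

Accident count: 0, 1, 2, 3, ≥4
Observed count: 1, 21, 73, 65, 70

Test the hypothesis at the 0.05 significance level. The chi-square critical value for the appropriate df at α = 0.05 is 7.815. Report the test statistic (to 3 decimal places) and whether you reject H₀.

30.176; reject

Expected counts E_i = n·p_i: 230×0.05 = 11.5, 230×0.14 = 32.2, 230×0.22 = 50.6, 230×0.22 = 50.6, 230×0.37 = 85.1.
χ² = (1−11.5)²/11.5 + (21−32.2)²/32.2 + (73−50.6)²/50.6 + (65−50.6)²/50.6 + (70−85.1)²/85.1
   = 9.5870 + 3.8957 + 9.9162 + 4.0980 + 2.6793
Sum = 30.176
df = 3. Since 30.176 > 7.815, we reject H₀.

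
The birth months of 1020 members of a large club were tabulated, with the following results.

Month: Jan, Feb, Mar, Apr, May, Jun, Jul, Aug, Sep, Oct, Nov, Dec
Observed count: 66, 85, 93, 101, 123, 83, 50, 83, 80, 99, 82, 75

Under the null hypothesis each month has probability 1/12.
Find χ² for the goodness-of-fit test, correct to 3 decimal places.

Expected count for each of the 12 categories: 1020/12 = 85.
Jan: (66 − 85)²/85 = 361/85 = 4.2471
Feb: (85 − 85)²/85 = 0/85 = 0.0000
Mar: (93 − 85)²/85 = 64/85 = 0.7529
Apr: (101 − 85)²/85 = 256/85 = 3.0118
May: (123 − 85)²/85 = 1444/85 = 16.9882
Jun: (83 − 85)²/85 = 4/85 = 0.0471
Jul: (50 − 85)²/85 = 1225/85 = 14.4118
Aug: (83 − 85)²/85 = 4/85 = 0.0471
Sep: (80 − 85)²/85 = 25/85 = 0.2941
Oct: (99 − 85)²/85 = 196/85 = 2.3059
Nov: (82 − 85)²/85 = 9/85 = 0.1059
Dec: (75 − 85)²/85 = 100/85 = 1.1765
Sum = 43.388

43.388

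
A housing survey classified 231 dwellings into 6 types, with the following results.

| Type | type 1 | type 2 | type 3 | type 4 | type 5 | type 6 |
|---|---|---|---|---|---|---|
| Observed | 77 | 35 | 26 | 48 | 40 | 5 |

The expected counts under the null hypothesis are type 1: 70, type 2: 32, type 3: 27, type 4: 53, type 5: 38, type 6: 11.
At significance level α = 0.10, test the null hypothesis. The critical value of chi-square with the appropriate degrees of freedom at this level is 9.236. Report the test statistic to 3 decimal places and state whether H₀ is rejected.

4.868; do not reject

χ² = (77−70)²/70 + (35−32)²/32 + (26−27)²/27 + (48−53)²/53 + (40−38)²/38 + (5−11)²/11
   = 0.7000 + 0.2813 + 0.0370 + 0.4717 + 0.1053 + 3.2727
Sum = 4.868
df = 5. Since 4.868 < 9.236, we do not reject H₀.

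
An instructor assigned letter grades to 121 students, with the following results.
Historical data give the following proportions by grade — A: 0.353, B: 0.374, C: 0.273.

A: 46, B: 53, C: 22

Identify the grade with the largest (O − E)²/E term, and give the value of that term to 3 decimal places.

Expected counts E_i = n·p_i: 121×0.353 = 42.713, 121×0.374 = 45.254, 121×0.273 = 33.033.
cat         O        E   (O−E)²/E
A          46   42.713     0.2530
B          53   45.254     1.3259
C          22   33.033     3.6850
The largest term is for C: 3.685.

C, 3.685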